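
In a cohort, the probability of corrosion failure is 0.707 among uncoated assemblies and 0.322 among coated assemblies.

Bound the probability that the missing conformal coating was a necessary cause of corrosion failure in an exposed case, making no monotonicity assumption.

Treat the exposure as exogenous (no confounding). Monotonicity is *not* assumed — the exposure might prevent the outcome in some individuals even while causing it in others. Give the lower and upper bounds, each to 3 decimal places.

Let p₁ = 0.707, p₀ = 0.322.
Under exogeneity alone the bounds on PN are max{0,(p₁−p₀)/p₁} ≤ PN ≤ min{1,(1−p₀)/p₁}.
  lower = (p₁ − p₀)/p₁ = 0.385 / 0.707 ≈ 0.5446
  upper = min{1, (1 − p₀)/p₁} = 0.678 / 0.707 ≈ 0.9590

0.545 ≤ PN ≤ 0.959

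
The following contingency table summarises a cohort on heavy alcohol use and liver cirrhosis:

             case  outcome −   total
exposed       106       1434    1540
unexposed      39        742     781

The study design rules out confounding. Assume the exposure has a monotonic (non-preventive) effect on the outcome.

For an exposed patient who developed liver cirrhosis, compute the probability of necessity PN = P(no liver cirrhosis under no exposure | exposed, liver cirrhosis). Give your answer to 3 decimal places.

PN ≈ 0.275

p₁ = P(outcome | exposed) = 106/1540 = 0.068831
p₀ = P(outcome | unexposed) = 39/781 = 0.049936
Under exogeneity and monotonicity, PN = (p₁ − p₀)/p₁.
PN = (0.068831 − 0.049936) / 0.068831 ≈ 0.2745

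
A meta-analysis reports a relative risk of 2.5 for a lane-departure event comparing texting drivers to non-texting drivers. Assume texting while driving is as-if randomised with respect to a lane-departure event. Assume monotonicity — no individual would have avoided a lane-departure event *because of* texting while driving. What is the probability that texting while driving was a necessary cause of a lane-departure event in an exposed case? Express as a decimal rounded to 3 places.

Under exogeneity and monotonicity, PN = (RR − 1) / RR = 1 − 1/RR.
PN = (2.5 − 1) / 2.5 = 1.5 / 2.5 ≈ 0.6000

PN ≈ 0.600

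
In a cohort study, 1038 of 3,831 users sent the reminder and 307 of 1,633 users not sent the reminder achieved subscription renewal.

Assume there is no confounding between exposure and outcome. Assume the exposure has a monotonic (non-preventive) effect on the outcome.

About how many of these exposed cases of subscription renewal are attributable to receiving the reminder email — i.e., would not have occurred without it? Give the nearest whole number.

about 318 cases

p₁ = P(outcome | exposed) = 1038/3831 = 0.27095
p₀ = P(outcome | unexposed) = 307/1633 = 0.188
PN = (p₁ − p₀)/p₁ = (0.27095 − 0.188) / 0.27095 ≈ 0.30615.
Attributable cases ≈ PN × (exposed cases) = 0.30615 × 1038 ≈ 317.78.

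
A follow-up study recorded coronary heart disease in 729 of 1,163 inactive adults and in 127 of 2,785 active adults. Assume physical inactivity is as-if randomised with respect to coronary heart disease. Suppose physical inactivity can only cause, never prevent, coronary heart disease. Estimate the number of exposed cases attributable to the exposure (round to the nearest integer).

about 676 cases

p₁ = P(outcome | exposed) = 729/1163 = 0.62683
p₀ = P(outcome | unexposed) = 127/2785 = 0.045601
PN = (p₁ − p₀)/p₁ = (0.62683 − 0.045601) / 0.62683 ≈ 0.92725.
Attributable cases ≈ PN × (exposed cases) = 0.92725 × 729 ≈ 675.97.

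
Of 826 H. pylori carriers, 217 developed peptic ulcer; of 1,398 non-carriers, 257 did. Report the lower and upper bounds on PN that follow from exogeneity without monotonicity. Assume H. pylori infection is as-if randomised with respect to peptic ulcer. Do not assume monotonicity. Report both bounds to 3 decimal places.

0.300 ≤ PN ≤ 1.000

p₁ = P(outcome | exposed) = 217/826 = 0.26271
p₀ = P(outcome | unexposed) = 257/1398 = 0.18383
Under exogeneity alone the bounds on PN are max{0,(p₁−p₀)/p₁} ≤ PN ≤ min{1,(1−p₀)/p₁}.
  lower = (p₁ − p₀)/p₁ = 0.078878 / 0.26271 ≈ 0.3002
  upper = min{1, (1 − p₀)/p₁} = 0.81617 / 0.26271 ≈ 3.1067 → capped at 1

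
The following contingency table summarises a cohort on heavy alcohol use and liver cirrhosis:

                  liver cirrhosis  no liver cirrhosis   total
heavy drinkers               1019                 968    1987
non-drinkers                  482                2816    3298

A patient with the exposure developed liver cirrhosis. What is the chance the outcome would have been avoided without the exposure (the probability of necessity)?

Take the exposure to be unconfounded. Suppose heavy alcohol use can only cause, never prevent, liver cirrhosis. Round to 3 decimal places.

p₁ = P(outcome | exposed) = 1019/1987 = 0.51283
p₀ = P(outcome | unexposed) = 482/3298 = 0.14615
Under exogeneity and monotonicity, PN = (p₁ − p₀)/p₁.
PN = (0.51283 − 0.14615) / 0.51283 ≈ 0.7150

PN ≈ 0.715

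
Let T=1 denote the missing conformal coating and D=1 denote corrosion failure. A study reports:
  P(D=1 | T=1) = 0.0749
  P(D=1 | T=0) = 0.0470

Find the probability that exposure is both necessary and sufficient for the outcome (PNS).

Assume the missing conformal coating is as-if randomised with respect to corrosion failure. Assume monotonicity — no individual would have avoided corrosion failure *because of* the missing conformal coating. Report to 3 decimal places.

PNS ≈ 0.028

Let p₁ = 0.0749, p₀ = 0.047.
Under exogeneity and monotonicity, PNS = p₁ − p₀.
PNS = 0.0749 − 0.047 = 0.0279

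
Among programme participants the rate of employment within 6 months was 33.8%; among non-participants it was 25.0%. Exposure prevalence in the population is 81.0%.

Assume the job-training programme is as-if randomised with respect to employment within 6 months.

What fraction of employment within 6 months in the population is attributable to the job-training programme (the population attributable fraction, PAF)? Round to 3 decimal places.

p₁ = 0.338, p₀ = 0.25.
Overall risk P(Y=1) = π·p₁ + (1−π)·p₀ = 0.81×0.338 + 0.19×0.25 = 0.32128.
Under exogeneity, PAF = [P(Y=1) − p₀] / P(Y=1).
PAF = (0.32128 − 0.25) / 0.32128 ≈ 0.2219

PAF ≈ 0.222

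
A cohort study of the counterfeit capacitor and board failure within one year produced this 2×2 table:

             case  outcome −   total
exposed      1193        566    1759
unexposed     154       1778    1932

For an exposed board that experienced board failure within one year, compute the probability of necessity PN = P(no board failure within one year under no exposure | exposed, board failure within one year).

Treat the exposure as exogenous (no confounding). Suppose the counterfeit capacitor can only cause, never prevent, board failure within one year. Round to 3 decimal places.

PN ≈ 0.882

p₁ = P(outcome | exposed) = 1193/1759 = 0.67823
p₀ = P(outcome | unexposed) = 154/1932 = 0.07971
Under exogeneity and monotonicity, PN = (p₁ − p₀) / p₁.
PN = (0.67823 − 0.07971) / 0.67823 = 0.59852 / 0.67823 ≈ 0.8825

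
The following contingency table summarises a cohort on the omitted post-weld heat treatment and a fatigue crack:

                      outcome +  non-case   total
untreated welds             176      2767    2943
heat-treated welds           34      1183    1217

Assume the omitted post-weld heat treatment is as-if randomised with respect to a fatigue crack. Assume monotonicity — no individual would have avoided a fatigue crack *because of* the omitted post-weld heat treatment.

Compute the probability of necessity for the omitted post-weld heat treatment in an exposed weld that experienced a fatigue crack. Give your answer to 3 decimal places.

PN ≈ 0.533

p₁ = P(outcome | exposed) = 176/2943 = 0.059803
p₀ = P(outcome | unexposed) = 34/1217 = 0.027938
Under exogeneity and monotonicity, PN = (p₁ − p₀) / p₁.
PN = (0.059803 − 0.027938) / 0.059803 = 0.031865 / 0.059803 ≈ 0.5328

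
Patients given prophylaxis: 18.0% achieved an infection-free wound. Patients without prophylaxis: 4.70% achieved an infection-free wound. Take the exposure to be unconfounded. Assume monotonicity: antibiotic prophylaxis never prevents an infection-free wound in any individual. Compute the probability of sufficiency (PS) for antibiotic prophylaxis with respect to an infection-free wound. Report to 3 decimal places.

p₁ = 0.18, p₀ = 0.047.
Under exogeneity and monotonicity, PS = (p₁ − p₀) / (1 − p₀).
PS = (0.18 − 0.047) / (1 − 0.047) = 0.133 / 0.953 ≈ 0.1396

PS ≈ 0.140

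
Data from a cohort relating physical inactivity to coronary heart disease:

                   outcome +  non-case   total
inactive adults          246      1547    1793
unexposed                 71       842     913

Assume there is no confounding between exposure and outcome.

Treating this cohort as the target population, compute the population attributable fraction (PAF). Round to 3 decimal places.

p₁ = P(outcome | exposed) = 246/1793 = 0.1372
p₀ = P(outcome | unexposed) = 71/913 = 0.077766
Exposure prevalence π = 1793/2706 = 0.6626; overall risk P(Y=1) = 0.11715.
Under exogeneity, PAF = [P(Y=1) − p₀]/P(Y=1).
PAF = (0.11715 − 0.077766) / 0.11715 ≈ 0.3362

PAF ≈ 0.336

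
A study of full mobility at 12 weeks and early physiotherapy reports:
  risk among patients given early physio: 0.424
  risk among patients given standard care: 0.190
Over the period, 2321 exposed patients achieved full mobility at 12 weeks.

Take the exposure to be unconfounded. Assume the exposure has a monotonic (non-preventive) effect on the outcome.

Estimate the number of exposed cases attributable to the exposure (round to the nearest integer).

about 1281 cases

Let p₁ = 0.424, p₀ = 0.19.
PN = (p₁ − p₀)/p₁ = (0.424 − 0.19) / 0.424 ≈ 0.55189.
Attributable cases ≈ PN × (exposed cases) = 0.55189 × 2321 ≈ 1280.93.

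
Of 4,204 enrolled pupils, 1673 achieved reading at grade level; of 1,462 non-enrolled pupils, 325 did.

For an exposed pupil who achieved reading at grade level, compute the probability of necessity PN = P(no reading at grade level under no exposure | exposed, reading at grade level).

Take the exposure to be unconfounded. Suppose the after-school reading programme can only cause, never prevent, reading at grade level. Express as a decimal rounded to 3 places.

PN ≈ 0.441

p₁ = P(outcome | exposed) = 1673/4204 = 0.39795
p₀ = P(outcome | unexposed) = 325/1462 = 0.2223
Under exogeneity and monotonicity, PN = (p₁ − p₀) / p₁.
PN = (0.39795 − 0.2223) / 0.39795 = 0.17566 / 0.39795 ≈ 0.4414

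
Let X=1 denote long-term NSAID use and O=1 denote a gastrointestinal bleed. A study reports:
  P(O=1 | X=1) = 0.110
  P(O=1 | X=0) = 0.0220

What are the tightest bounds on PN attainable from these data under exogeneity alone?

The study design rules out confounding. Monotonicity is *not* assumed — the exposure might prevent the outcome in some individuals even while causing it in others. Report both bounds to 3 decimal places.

0.800 ≤ PN ≤ 1.000

Let p₁ = 0.11, p₀ = 0.022.
Under exogeneity alone the bounds on PN are max{0,(p₁−p₀)/p₁} ≤ PN ≤ min{1,(1−p₀)/p₁}.
  lower = (p₁ − p₀)/p₁ = 0.088 / 0.11 ≈ 0.8000
  upper = min{1, (1 − p₀)/p₁} = 0.978 / 0.11 ≈ 8.8909 → capped at 1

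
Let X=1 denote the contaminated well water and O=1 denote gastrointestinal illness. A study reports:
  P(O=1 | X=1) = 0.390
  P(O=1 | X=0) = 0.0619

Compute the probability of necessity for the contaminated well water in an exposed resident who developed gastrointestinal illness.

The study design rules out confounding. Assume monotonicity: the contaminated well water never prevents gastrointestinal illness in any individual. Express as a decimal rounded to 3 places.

PN ≈ 0.841

Let p₁ = 0.39, p₀ = 0.0619.
Under exogeneity and monotonicity, PN = (p₁ − p₀) / p₁.
PN = (0.39 − 0.0619) / 0.39 = 0.3281 / 0.39 ≈ 0.8413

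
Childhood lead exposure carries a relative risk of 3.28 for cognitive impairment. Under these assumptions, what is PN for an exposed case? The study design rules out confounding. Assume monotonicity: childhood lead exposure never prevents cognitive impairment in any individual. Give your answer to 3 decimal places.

PN ≈ 0.695

Under exogeneity and monotonicity, PN = (RR − 1) / RR = 1 − 1/RR.
PN = (3.28 − 1) / 3.28 = 2.28 / 3.28 ≈ 0.6951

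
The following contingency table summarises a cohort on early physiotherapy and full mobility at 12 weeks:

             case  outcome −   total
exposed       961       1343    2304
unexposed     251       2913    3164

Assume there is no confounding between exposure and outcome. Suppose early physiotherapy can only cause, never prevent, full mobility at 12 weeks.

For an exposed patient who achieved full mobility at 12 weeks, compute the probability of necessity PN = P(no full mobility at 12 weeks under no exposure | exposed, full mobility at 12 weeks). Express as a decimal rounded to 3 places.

p₁ = P(outcome | exposed) = 961/2304 = 0.4171
p₀ = P(outcome | unexposed) = 251/3164 = 0.07933
Under exogeneity and monotonicity, PN = (p₁ − p₀)/p₁.
PN = (0.4171 − 0.07933) / 0.4171 ≈ 0.8098

PN ≈ 0.810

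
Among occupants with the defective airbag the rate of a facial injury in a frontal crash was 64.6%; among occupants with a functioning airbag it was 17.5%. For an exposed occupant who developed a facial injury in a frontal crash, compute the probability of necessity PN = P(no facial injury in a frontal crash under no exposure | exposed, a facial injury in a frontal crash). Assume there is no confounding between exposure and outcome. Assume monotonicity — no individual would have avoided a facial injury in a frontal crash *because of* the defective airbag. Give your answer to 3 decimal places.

PN ≈ 0.729

p₁ = 0.646, p₀ = 0.175.
Under exogeneity and monotonicity, PN = (p₁ − p₀) / p₁.
PN = (0.646 − 0.175) / 0.646 = 0.471 / 0.646 ≈ 0.7291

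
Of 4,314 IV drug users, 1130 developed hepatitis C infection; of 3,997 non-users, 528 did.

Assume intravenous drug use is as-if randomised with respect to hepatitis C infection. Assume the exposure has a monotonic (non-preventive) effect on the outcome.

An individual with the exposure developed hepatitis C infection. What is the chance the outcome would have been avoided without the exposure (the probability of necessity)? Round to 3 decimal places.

PN ≈ 0.496

p₁ = P(outcome | exposed) = 1130/4314 = 0.26194
p₀ = P(outcome | unexposed) = 528/3997 = 0.1321
Under exogeneity and monotonicity, PN = (p₁ − p₀) / p₁.
PN = (0.26194 − 0.1321) / 0.26194 = 0.12984 / 0.26194 ≈ 0.4957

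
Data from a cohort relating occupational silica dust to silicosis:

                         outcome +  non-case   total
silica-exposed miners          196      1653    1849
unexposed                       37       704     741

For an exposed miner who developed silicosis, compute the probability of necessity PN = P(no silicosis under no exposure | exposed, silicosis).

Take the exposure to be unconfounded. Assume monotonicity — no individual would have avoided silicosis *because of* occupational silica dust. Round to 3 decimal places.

p₁ = P(outcome | exposed) = 196/1849 = 0.106
p₀ = P(outcome | unexposed) = 37/741 = 0.049933
Under exogeneity and monotonicity, PN = (p₁ − p₀)/p₁.
PN = (0.106 − 0.049933) / 0.106 ≈ 0.5290

PN ≈ 0.529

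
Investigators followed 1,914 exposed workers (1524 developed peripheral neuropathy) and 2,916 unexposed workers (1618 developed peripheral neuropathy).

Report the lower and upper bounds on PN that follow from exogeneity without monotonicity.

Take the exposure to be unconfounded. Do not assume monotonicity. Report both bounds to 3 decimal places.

p₁ = P(outcome | exposed) = 1524/1914 = 0.79624
p₀ = P(outcome | unexposed) = 1618/2916 = 0.55487
Under exogeneity alone the bounds on PN are max{0,(p₁−p₀)/p₁} ≤ PN ≤ min{1,(1−p₀)/p₁}.
  lower = (p₁ − p₀)/p₁ = 0.24137 / 0.79624 ≈ 0.3031
  upper = min{1, (1 − p₀)/p₁} = 0.44513 / 0.79624 ≈ 0.5590

0.303 ≤ PN ≤ 0.559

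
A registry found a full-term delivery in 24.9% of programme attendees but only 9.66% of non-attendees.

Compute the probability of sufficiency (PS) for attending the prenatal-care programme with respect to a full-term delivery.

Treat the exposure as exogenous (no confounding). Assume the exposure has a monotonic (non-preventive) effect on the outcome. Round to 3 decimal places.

PS ≈ 0.169

p₁ = 0.249, p₀ = 0.0966.
Under exogeneity and monotonicity, PS = (p₁ − p₀) / (1 − p₀).
PS = (0.249 − 0.0966) / (1 − 0.0966) = 0.1524 / 0.9034 ≈ 0.1687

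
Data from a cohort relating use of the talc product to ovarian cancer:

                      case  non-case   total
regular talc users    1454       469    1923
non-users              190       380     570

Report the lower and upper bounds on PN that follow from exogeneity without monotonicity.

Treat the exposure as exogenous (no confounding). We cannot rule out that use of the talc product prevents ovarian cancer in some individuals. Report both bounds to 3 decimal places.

0.559 ≤ PN ≤ 0.882

p₁ = P(outcome | exposed) = 1454/1923 = 0.75611
p₀ = P(outcome | unexposed) = 190/570 = 0.33333
Under exogeneity alone the bounds on PN are max{0,(p₁−p₀)/p₁} ≤ PN ≤ min{1,(1−p₀)/p₁}.
  lower = (p₁ − p₀)/p₁ = 0.42278 / 0.75611 ≈ 0.5591
  upper = min{1, (1 − p₀)/p₁} = 0.66667 / 0.75611 ≈ 0.8817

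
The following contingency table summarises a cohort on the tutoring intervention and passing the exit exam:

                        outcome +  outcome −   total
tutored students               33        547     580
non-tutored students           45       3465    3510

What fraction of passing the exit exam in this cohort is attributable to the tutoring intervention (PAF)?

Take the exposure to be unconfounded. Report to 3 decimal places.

p₁ = P(outcome | exposed) = 33/580 = 0.056897
p₀ = P(outcome | unexposed) = 45/3510 = 0.012821
Exposure prevalence π = 580/4090 = 0.14181; overall risk P(Y=1) = 0.019071.
Under exogeneity, PAF = [P(Y=1) − p₀]/P(Y=1).
PAF = (0.019071 − 0.012821) / 0.019071 ≈ 0.3277

PAF ≈ 0.328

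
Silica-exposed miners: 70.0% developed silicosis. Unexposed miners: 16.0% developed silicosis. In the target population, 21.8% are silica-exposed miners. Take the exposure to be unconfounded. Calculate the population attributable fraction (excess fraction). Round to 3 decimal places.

p₁ = 0.7, p₀ = 0.16.
Overall risk P(Y=1) = π·p₁ + (1−π)·p₀ = 0.218×0.7 + 0.782×0.16 = 0.27772.
Under exogeneity, PAF = [P(Y=1) − p₀] / P(Y=1).
PAF = (0.27772 − 0.16) / 0.27772 ≈ 0.4239

PAF ≈ 0.424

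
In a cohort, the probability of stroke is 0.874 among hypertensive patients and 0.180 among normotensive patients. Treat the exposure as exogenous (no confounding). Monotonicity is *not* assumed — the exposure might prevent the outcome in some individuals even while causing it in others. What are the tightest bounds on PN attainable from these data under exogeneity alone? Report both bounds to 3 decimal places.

0.794 ≤ PN ≤ 0.938

Let p₁ = 0.874, p₀ = 0.18.
Under exogeneity alone the bounds on PN are max{0,(p₁−p₀)/p₁} ≤ PN ≤ min{1,(1−p₀)/p₁}.
  lower = (p₁ − p₀)/p₁ = 0.694 / 0.874 ≈ 0.7941
  upper = min{1, (1 − p₀)/p₁} = 0.82 / 0.874 ≈ 0.9382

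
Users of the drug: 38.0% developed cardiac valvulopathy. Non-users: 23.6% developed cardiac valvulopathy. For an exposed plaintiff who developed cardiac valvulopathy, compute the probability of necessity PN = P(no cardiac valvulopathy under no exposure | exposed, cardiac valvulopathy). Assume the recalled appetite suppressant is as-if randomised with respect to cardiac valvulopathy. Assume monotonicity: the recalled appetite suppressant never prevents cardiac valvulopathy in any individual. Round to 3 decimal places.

PN ≈ 0.379

p₁ = 0.38, p₀ = 0.236.
Under exogeneity and monotonicity, PN = (p₁ − p₀) / p₁.
PN = (0.38 − 0.236) / 0.38 = 0.144 / 0.38 ≈ 0.3789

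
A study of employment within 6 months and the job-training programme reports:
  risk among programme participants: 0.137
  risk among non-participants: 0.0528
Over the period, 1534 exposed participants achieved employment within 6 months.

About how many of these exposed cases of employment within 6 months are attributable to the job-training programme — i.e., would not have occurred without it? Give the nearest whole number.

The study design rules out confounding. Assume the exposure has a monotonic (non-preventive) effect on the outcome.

Let p₁ = 0.137, p₀ = 0.0528.
PN = (p₁ − p₀)/p₁ = (0.137 − 0.0528) / 0.137 ≈ 0.61460.
Attributable cases ≈ PN × (exposed cases) = 0.61460 × 1534 ≈ 942.79.

about 943 cases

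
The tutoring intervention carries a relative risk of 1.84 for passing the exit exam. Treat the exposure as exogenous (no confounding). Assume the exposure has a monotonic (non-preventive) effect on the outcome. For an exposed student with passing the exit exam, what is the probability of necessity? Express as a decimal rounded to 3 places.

Under exogeneity and monotonicity, PN = (RR − 1) / RR = 1 − 1/RR.
PN = (1.84 − 1) / 1.84 = 0.84 / 1.84 ≈ 0.4565

PN ≈ 0.457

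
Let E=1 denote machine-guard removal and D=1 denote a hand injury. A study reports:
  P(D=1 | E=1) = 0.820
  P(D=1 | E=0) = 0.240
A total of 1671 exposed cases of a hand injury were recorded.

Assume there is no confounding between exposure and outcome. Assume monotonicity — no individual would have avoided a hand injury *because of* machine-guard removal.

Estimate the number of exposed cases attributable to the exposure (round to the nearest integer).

about 1182 cases

Let p₁ = 0.82, p₀ = 0.24.
PN = (p₁ − p₀)/p₁ = (0.82 − 0.24) / 0.82 ≈ 0.70732.
Attributable cases ≈ PN × (exposed cases) = 0.70732 × 1671 ≈ 1181.93.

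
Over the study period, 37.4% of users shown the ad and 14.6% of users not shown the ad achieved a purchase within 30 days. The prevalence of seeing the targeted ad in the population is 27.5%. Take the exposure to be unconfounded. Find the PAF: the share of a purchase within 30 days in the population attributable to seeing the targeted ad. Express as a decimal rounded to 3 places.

p₁ = 0.374, p₀ = 0.146.
Overall risk P(Y=1) = π·p₁ + (1−π)·p₀ = 0.275×0.374 + 0.725×0.146 = 0.2087.
Under exogeneity, PAF = [P(Y=1) − p₀] / P(Y=1).
PAF = (0.2087 − 0.146) / 0.2087 ≈ 0.3004

PAF ≈ 0.300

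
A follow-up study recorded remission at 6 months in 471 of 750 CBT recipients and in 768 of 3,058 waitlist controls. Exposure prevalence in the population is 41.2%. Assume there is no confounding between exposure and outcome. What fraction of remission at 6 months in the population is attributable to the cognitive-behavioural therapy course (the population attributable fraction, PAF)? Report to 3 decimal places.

p₁ = P(outcome | exposed) = 471/750 = 0.628
p₀ = P(outcome | unexposed) = 768/3058 = 0.25114
Overall risk P(Y=1) = π·p₁ + (1−π)·p₀ = 0.412×0.628 + 0.588×0.25114 = 0.40641.
Under exogeneity, PAF = [P(Y=1) − p₀] / P(Y=1).
PAF = (0.40641 − 0.25114) / 0.40641 ≈ 0.3820

PAF ≈ 0.382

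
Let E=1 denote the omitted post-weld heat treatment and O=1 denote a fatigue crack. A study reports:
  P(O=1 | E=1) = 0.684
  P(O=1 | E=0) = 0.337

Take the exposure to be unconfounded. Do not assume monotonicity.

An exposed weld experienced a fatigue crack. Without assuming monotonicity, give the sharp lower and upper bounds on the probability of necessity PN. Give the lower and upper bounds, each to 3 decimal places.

0.507 ≤ PN ≤ 0.969

Let p₁ = 0.684, p₀ = 0.337.
Under exogeneity alone the bounds on PN are max{0,(p₁−p₀)/p₁} ≤ PN ≤ min{1,(1−p₀)/p₁}.
  lower = (p₁ − p₀)/p₁ = 0.347 / 0.684 ≈ 0.5073
  upper = min{1, (1 − p₀)/p₁} = 0.663 / 0.684 ≈ 0.9693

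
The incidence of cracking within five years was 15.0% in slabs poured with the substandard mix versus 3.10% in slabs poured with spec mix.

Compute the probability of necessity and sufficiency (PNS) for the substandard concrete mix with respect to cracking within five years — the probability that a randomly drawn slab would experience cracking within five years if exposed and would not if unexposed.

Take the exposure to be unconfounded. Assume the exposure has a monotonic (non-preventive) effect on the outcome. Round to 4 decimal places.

p₁ = 0.15, p₀ = 0.031.
Under exogeneity and monotonicity, PNS = p₁ − p₀.
PNS = 0.15 − 0.031 = 0.119

PNS ≈ 0.1190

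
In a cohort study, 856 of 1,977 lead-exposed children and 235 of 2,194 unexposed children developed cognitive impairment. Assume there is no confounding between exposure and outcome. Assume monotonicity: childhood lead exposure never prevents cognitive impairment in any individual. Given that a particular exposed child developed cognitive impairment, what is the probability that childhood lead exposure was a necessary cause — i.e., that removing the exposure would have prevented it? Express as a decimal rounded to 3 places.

PN ≈ 0.753

p₁ = P(outcome | exposed) = 856/1977 = 0.43298
p₀ = P(outcome | unexposed) = 235/2194 = 0.10711
Under exogeneity and monotonicity, PN = (p₁ − p₀) / p₁.
PN = (0.43298 − 0.10711) / 0.43298 = 0.32587 / 0.43298 ≈ 0.7526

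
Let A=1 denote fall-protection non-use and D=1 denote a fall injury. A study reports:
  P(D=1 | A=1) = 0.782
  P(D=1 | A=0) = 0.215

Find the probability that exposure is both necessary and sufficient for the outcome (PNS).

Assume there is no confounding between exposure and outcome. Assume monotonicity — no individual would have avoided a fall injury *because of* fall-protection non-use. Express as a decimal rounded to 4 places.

Let p₁ = 0.782, p₀ = 0.215.
Under exogeneity and monotonicity, PNS = p₁ − p₀.
PNS = 0.782 − 0.215 = 0.567

PNS ≈ 0.5670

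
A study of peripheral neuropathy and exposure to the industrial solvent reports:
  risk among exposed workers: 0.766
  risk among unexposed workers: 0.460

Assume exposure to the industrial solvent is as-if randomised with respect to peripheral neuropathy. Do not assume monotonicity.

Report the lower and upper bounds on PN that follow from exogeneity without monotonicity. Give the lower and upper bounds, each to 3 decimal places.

Let p₁ = 0.766, p₀ = 0.46.
Under exogeneity alone the bounds on PN are max{0,(p₁−p₀)/p₁} ≤ PN ≤ min{1,(1−p₀)/p₁}.
  lower = (p₁ − p₀)/p₁ = 0.306 / 0.766 ≈ 0.3995
  upper = min{1, (1 − p₀)/p₁} = 0.54 / 0.766 ≈ 0.7050

0.399 ≤ PN ≤ 0.705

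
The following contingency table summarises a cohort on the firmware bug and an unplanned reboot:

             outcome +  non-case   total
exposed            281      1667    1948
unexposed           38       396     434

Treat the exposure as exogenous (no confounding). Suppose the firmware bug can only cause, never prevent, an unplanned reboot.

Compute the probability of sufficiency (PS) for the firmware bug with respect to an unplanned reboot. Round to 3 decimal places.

p₁ = P(outcome | exposed) = 281/1948 = 0.14425
p₀ = P(outcome | unexposed) = 38/434 = 0.087558
Under exogeneity and monotonicity, PS = (p₁ − p₀) / (1 − p₀).
PS = (0.14425 − 0.087558) / (1 − 0.087558) = 0.056693 / 0.91244 ≈ 0.0621

PS ≈ 0.062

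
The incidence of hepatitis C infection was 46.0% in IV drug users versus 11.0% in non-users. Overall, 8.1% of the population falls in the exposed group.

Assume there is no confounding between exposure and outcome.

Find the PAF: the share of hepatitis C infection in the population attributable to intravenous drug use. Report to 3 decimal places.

p₁ = 0.46, p₀ = 0.11.
Overall risk P(Y=1) = π·p₁ + (1−π)·p₀ = 0.081×0.46 + 0.919×0.11 = 0.13835.
Under exogeneity, PAF = [P(Y=1) − p₀] / P(Y=1).
PAF = (0.13835 − 0.11) / 0.13835 ≈ 0.2049

PAF ≈ 0.205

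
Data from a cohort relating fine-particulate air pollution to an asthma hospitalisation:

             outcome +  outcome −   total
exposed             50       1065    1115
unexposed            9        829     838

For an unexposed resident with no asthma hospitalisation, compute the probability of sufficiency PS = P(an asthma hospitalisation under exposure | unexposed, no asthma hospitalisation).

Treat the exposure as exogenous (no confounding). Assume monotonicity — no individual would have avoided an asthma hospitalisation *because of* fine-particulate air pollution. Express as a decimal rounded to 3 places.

PS ≈ 0.034

p₁ = P(outcome | exposed) = 50/1115 = 0.044843
p₀ = P(outcome | unexposed) = 9/838 = 0.01074
Under exogeneity and monotonicity, PS = (p₁ − p₀)/(1 − p₀).
PS = (0.044843 − 0.01074) / 0.98926 ≈ 0.0345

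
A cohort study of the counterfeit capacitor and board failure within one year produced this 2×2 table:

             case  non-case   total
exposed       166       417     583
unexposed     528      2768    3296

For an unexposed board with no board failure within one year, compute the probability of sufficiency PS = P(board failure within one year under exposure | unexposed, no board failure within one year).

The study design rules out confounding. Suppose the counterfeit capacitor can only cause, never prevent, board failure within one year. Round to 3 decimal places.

p₁ = P(outcome | exposed) = 166/583 = 0.28473
p₀ = P(outcome | unexposed) = 528/3296 = 0.16019
Under exogeneity and monotonicity, PS = (p₁ − p₀)/(1 − p₀).
PS = (0.28473 − 0.16019) / 0.83981 ≈ 0.1483

PS ≈ 0.148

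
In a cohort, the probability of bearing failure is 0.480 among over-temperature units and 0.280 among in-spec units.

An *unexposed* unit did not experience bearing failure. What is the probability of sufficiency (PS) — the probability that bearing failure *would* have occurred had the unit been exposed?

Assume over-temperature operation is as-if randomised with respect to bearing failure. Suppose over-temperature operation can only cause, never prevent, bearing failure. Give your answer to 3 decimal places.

Let p₁ = 0.48, p₀ = 0.28.
Under exogeneity and monotonicity, PS = (p₁ − p₀) / (1 − p₀).
PS = (0.48 − 0.28) / (1 − 0.28) = 0.2 / 0.72 ≈ 0.2778

PS ≈ 0.278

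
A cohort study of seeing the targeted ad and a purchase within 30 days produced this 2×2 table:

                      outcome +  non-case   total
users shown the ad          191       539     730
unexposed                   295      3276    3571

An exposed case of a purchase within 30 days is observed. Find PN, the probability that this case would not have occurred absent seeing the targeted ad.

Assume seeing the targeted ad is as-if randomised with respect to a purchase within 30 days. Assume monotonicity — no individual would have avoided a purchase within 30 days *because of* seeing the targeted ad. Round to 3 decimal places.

p₁ = P(outcome | exposed) = 191/730 = 0.26164
p₀ = P(outcome | unexposed) = 295/3571 = 0.08261
Under exogeneity and monotonicity, PN = (p₁ − p₀)/p₁.
PN = (0.26164 − 0.08261) / 0.26164 ≈ 0.6843

PN ≈ 0.684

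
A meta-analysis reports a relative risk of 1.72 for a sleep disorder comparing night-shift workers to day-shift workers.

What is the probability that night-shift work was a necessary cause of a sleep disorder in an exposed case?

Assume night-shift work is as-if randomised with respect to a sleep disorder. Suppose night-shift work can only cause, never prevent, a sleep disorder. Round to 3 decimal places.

PN ≈ 0.419

Under exogeneity and monotonicity, PN = (RR − 1) / RR = 1 − 1/RR.
PN = (1.72 − 1) / 1.72 = 0.72 / 1.72 ≈ 0.4186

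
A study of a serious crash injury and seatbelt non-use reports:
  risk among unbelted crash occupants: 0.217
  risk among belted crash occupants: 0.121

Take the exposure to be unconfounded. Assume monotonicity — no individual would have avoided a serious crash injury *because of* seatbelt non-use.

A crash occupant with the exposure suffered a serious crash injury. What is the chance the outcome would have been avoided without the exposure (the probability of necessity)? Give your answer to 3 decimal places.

PN ≈ 0.442

Let p₁ = 0.217, p₀ = 0.121.
Under exogeneity and monotonicity, PN = (p₁ − p₀) / p₁.
PN = (0.217 − 0.121) / 0.217 = 0.096 / 0.217 ≈ 0.4424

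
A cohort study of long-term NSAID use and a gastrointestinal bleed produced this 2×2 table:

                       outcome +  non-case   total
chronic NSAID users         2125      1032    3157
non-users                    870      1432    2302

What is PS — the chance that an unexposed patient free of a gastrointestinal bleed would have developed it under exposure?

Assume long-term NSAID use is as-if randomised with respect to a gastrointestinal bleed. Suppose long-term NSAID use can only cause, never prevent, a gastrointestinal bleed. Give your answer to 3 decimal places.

p₁ = P(outcome | exposed) = 2125/3157 = 0.67311
p₀ = P(outcome | unexposed) = 870/2302 = 0.37793
Under exogeneity and monotonicity, PS = (p₁ − p₀)/(1 − p₀).
PS = (0.67311 − 0.37793) / 0.62207 ≈ 0.4745

PS ≈ 0.475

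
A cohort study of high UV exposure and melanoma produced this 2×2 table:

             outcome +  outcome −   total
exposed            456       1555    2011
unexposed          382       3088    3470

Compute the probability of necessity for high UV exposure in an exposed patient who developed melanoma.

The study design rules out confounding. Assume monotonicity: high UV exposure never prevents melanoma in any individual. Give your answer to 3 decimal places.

p₁ = P(outcome | exposed) = 456/2011 = 0.22675
p₀ = P(outcome | unexposed) = 382/3470 = 0.11009
Under exogeneity and monotonicity, PN = (p₁ − p₀) / p₁.
PN = (0.22675 − 0.11009) / 0.22675 = 0.11667 / 0.22675 ≈ 0.5145

PN ≈ 0.515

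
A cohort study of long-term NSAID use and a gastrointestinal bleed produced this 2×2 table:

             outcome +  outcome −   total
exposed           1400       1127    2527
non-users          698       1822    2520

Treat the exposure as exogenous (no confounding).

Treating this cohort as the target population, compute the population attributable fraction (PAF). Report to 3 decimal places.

PAF ≈ 0.334

p₁ = P(outcome | exposed) = 1400/2527 = 0.55402
p₀ = P(outcome | unexposed) = 698/2520 = 0.27698
Exposure prevalence π = 2527/5047 = 0.50069; overall risk P(Y=1) = 0.41569.
Under exogeneity, PAF = [P(Y=1) − p₀]/P(Y=1).
PAF = (0.41569 − 0.27698) / 0.41569 ≈ 0.3337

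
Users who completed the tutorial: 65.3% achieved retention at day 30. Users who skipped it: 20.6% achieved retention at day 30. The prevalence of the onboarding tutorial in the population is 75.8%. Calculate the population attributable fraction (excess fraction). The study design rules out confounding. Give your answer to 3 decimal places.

p₁ = 0.653, p₀ = 0.206.
Overall risk P(Y=1) = π·p₁ + (1−π)·p₀ = 0.758×0.653 + 0.242×0.206 = 0.54483.
Under exogeneity, PAF = [P(Y=1) − p₀] / P(Y=1).
PAF = (0.54483 − 0.206) / 0.54483 ≈ 0.6219

PAF ≈ 0.622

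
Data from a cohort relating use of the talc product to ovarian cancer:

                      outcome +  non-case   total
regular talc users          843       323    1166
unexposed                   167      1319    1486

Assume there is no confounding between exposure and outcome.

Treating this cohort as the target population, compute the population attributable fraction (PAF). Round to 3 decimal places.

PAF ≈ 0.705

p₁ = P(outcome | exposed) = 843/1166 = 0.72298
p₀ = P(outcome | unexposed) = 167/1486 = 0.11238
Exposure prevalence π = 1166/2652 = 0.43967; overall risk P(Y=1) = 0.38084.
Under exogeneity, PAF = [P(Y=1) − p₀]/P(Y=1).
PAF = (0.38084 − 0.11238) / 0.38084 ≈ 0.7049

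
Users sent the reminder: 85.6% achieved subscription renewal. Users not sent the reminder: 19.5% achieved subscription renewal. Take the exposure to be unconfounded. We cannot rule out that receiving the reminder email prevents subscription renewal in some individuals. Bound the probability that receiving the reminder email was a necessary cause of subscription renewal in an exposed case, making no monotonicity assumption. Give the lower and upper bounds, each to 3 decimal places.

p₁ = 0.856, p₀ = 0.195.
Under exogeneity alone the bounds on PN are max{0,(p₁−p₀)/p₁} ≤ PN ≤ min{1,(1−p₀)/p₁}.
  lower = (p₁ − p₀)/p₁ = 0.661 / 0.856 ≈ 0.7722
  upper = min{1, (1 − p₀)/p₁} = 0.805 / 0.856 ≈ 0.9404

0.772 ≤ PN ≤ 0.940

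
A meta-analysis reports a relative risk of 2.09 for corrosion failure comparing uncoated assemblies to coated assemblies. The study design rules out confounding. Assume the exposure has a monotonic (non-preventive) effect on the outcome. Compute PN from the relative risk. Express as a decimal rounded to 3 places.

PN ≈ 0.522

Under exogeneity and monotonicity, PN = (RR − 1) / RR = 1 − 1/RR.
PN = (2.09 − 1) / 2.09 = 1.09 / 2.09 ≈ 0.5215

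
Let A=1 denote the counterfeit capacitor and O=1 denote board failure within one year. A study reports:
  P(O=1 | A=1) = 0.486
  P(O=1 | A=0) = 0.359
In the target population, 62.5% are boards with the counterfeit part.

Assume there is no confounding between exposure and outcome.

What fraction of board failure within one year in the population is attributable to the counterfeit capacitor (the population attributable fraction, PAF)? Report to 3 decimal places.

Let p₁ = 0.486, p₀ = 0.359.
Overall risk P(Y=1) = π·p₁ + (1−π)·p₀ = 0.625×0.486 + 0.375×0.359 = 0.43837.
Under exogeneity, PAF = [P(Y=1) − p₀] / P(Y=1).
PAF = (0.43837 − 0.359) / 0.43837 ≈ 0.1811

PAF ≈ 0.181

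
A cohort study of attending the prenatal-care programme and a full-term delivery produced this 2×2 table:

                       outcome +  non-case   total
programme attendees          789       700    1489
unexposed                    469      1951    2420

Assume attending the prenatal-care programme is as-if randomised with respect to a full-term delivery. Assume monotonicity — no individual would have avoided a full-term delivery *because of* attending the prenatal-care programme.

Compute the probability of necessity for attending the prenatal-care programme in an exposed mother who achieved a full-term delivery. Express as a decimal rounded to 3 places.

PN ≈ 0.634

p₁ = P(outcome | exposed) = 789/1489 = 0.52989
p₀ = P(outcome | unexposed) = 469/2420 = 0.1938
Under exogeneity and monotonicity, PN = (p₁ − p₀)/p₁.
PN = (0.52989 − 0.1938) / 0.52989 ≈ 0.6343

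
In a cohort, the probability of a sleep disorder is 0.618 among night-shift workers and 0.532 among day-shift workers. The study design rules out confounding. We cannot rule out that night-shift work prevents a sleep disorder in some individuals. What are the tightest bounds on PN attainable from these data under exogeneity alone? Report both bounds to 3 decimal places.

0.139 ≤ PN ≤ 0.757

Let p₁ = 0.618, p₀ = 0.532.
Under exogeneity alone the bounds on PN are max{0,(p₁−p₀)/p₁} ≤ PN ≤ min{1,(1−p₀)/p₁}.
  lower = (p₁ − p₀)/p₁ = 0.086 / 0.618 ≈ 0.1392
  upper = min{1, (1 − p₀)/p₁} = 0.468 / 0.618 ≈ 0.7573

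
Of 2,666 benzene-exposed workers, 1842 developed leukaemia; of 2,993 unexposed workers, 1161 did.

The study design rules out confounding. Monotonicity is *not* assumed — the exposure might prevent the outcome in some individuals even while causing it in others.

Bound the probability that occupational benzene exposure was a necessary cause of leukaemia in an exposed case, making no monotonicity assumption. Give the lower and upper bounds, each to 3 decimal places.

0.439 ≤ PN ≤ 0.886

p₁ = P(outcome | exposed) = 1842/2666 = 0.69092
p₀ = P(outcome | unexposed) = 1161/2993 = 0.38791
Under exogeneity alone the bounds on PN are max{0,(p₁−p₀)/p₁} ≤ PN ≤ min{1,(1−p₀)/p₁}.
  lower = (p₁ − p₀)/p₁ = 0.30302 / 0.69092 ≈ 0.4386
  upper = min{1, (1 − p₀)/p₁} = 0.61209 / 0.69092 ≈ 0.8859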